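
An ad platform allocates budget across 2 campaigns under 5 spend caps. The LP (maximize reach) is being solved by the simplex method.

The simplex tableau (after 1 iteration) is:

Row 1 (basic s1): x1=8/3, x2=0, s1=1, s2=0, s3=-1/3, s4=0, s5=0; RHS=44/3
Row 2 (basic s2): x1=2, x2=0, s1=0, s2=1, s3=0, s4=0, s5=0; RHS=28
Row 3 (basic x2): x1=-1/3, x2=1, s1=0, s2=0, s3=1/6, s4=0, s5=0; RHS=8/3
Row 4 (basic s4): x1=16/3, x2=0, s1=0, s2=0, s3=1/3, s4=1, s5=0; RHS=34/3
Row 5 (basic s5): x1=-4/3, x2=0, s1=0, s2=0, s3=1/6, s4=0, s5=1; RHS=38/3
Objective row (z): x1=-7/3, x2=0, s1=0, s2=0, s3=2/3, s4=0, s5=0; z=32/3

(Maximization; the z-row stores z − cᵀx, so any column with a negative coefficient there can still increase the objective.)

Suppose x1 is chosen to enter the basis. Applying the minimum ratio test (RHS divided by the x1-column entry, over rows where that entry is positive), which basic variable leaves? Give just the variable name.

Ratios: row 1 (s1): (44/3)/(8/3) = 11/2; row 2 (s2): 28/2 = 14; row 3 (x2): entry -1/3 ≤ 0, skip; row 4 (s4): (34/3)/(16/3) = 17/8; row 5 (s5): entry -4/3 ≤ 0, skip.
Minimum ratio 17/8 is in the s4 row, so s4 leaves.

s4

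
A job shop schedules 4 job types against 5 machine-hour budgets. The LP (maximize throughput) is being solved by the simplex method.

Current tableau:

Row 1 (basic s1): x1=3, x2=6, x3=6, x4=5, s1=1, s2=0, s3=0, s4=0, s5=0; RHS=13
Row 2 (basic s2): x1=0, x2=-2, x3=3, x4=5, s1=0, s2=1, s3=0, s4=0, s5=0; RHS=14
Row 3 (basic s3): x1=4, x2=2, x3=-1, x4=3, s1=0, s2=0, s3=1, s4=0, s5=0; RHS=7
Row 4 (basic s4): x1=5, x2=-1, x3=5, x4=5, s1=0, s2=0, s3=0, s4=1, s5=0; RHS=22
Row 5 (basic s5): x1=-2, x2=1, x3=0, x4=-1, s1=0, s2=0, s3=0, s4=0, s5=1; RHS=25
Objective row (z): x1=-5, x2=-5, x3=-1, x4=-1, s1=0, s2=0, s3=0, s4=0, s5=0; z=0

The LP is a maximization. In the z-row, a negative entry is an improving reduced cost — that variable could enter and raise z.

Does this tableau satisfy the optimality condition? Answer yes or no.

Column x1 has objective-row coefficient -5, which is negative; an improving pivot exists, so not yet optimal.

no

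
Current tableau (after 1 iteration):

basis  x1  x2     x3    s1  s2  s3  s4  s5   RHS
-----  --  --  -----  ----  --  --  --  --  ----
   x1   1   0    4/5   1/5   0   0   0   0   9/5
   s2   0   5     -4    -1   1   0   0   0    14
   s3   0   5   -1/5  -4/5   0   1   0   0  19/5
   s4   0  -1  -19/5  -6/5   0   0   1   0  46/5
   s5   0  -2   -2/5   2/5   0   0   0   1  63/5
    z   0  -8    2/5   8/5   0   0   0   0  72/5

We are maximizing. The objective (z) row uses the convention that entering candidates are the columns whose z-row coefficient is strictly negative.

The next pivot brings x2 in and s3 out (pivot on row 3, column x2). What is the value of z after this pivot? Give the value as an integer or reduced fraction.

512/25

Minimum ratio for x2: (19/5)/5 = 19/25.
z changes by −(z-row coeff of x2)·ratio = −(-8)·(19/25) = 152/25.
New z = 72/5 + (152/25) = 512/25.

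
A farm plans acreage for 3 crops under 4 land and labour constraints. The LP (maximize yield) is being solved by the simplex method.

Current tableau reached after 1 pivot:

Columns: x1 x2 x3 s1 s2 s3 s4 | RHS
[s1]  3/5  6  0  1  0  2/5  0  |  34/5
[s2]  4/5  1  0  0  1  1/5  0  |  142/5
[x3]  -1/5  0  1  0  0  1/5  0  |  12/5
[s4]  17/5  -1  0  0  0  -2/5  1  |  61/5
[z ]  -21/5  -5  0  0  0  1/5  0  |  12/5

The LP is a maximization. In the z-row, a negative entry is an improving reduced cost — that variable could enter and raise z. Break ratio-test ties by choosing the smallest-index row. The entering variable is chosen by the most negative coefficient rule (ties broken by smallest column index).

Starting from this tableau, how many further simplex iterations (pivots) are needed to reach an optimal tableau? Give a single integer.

pivot: x2 in, s1 out → z = 121/15
pivot: x1 in, s4 out → z = 2327/105
No improving column remains; optimal.

2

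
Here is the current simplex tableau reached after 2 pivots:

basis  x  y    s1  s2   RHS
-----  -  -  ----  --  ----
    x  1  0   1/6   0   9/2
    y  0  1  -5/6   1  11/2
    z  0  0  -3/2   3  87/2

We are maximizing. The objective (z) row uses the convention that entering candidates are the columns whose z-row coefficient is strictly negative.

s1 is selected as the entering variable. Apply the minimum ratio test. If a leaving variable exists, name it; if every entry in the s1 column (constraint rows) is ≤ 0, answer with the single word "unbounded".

x

Ratios: row 1 (x): (9/2)/(1/6) = 27; row 2 (y): entry -5/6 ≤ 0, skip.
Minimum ratio is in the x row, so x leaves.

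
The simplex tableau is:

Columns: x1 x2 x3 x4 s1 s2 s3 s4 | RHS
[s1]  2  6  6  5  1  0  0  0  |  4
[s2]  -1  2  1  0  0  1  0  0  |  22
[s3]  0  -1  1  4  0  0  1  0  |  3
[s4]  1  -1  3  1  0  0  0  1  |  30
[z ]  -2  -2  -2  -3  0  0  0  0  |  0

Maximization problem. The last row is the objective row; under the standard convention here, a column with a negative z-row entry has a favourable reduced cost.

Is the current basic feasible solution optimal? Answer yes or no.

Column x1 has objective-row coefficient -2, which is negative; an improving pivot exists, so not yet optimal.

no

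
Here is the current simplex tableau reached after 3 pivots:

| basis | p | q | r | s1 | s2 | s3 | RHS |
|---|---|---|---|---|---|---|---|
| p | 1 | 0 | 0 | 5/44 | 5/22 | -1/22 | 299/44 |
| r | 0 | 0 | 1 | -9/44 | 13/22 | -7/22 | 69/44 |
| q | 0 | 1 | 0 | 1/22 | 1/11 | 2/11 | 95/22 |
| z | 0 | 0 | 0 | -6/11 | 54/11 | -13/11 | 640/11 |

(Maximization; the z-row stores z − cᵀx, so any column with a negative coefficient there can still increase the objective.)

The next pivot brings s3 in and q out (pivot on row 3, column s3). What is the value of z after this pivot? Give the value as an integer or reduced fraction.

345/4

Minimum ratio for s3: (95/22)/(2/11) = 95/4.
z changes by −(z-row coeff of s3)·ratio = −(-13/11)·(95/4) = 1235/44.
New z = 640/11 + (1235/44) = 345/4.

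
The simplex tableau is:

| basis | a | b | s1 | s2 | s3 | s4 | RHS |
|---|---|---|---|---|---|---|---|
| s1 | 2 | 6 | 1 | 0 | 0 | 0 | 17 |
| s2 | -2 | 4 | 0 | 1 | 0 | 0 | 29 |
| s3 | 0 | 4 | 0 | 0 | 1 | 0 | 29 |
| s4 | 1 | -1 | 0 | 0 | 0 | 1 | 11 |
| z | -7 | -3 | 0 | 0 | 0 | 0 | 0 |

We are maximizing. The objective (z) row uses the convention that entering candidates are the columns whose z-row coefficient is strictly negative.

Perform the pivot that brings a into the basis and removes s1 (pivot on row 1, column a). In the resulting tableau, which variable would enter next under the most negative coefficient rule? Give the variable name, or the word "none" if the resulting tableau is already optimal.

Pivot element 2. New z-row = old z-row − (-7)·(row 1/2).
Updated z-row coefficients: a: 0, b: 18, s1: 7/2, s2: 0, s3: 0, s4: 0.
No coefficient is strictly negative; the tableau after this pivot is optimal.

none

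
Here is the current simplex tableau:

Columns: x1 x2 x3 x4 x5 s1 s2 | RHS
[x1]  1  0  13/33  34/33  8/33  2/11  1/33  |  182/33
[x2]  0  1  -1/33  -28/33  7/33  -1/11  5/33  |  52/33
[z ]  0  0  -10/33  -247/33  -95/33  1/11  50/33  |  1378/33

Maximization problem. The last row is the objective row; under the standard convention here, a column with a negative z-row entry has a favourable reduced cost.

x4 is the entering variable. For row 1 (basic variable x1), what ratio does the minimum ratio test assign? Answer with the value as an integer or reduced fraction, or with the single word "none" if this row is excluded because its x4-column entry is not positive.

91/17

Ratio = RHS / (x4 entry) = (182/33) / (34/33) = 91/17.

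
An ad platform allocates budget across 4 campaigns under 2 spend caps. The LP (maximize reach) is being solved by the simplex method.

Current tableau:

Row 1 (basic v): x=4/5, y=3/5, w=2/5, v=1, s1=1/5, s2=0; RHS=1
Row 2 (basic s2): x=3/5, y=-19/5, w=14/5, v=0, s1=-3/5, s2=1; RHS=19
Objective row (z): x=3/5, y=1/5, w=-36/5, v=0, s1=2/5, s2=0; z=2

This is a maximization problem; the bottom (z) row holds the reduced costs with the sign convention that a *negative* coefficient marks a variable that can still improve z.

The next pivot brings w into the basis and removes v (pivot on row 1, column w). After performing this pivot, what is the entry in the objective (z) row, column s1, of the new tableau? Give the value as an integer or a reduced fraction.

4

Pivot element is row 1, column w: 2/5.
Normalize row 1: new (row 1, s1) = (1/5)/(2/5) = 1/2.
z-row ← z-row − (-36/5)·(new row 1): 2/5 − (-36/5)·(1/2) = 4.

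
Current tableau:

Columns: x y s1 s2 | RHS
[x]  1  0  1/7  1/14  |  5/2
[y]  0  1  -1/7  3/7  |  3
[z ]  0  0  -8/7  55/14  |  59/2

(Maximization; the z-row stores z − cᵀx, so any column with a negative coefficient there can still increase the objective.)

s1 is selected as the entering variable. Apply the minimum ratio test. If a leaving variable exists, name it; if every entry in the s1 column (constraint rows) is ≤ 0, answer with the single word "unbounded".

x

Ratios: row 1 (x): (5/2)/(1/7) = 35/2; row 2 (y): entry -1/7 ≤ 0, skip.
Minimum ratio is in the x row, so x leaves.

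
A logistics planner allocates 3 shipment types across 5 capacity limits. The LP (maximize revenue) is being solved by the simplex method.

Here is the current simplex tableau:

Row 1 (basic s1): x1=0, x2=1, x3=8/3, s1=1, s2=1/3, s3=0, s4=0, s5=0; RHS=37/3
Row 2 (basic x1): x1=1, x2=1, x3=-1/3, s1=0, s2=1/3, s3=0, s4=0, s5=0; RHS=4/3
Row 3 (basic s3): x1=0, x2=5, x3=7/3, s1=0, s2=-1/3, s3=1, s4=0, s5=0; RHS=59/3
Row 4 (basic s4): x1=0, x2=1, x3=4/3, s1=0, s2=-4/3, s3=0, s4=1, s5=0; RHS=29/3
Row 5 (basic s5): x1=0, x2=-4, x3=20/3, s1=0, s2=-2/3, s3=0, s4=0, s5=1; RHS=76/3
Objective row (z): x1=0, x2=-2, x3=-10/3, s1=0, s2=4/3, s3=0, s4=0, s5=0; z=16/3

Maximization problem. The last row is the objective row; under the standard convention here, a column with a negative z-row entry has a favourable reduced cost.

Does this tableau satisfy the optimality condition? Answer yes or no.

no

Column x2 has objective-row coefficient -2, which is negative; an improving pivot exists, so not yet optimal.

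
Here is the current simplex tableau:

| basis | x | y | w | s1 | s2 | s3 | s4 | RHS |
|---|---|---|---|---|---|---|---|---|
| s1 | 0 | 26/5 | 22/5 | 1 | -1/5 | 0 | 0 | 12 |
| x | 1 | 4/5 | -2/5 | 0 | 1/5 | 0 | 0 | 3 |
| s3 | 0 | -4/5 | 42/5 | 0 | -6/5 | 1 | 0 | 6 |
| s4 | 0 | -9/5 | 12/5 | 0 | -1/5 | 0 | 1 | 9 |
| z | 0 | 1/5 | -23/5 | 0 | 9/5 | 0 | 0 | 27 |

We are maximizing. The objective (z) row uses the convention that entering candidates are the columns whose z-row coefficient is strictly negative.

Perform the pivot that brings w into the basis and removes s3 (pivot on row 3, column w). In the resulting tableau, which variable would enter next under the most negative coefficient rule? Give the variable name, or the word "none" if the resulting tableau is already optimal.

Pivot element 42/5. New z-row = old z-row − (-23/5)·(row 3/(42/5)).
Updated z-row coefficients: x: 0, y: -5/21, w: 0, s1: 0, s2: 8/7, s3: 23/42, s4: 0.
The most negative is -5/21 in column y, so y would enter next.

y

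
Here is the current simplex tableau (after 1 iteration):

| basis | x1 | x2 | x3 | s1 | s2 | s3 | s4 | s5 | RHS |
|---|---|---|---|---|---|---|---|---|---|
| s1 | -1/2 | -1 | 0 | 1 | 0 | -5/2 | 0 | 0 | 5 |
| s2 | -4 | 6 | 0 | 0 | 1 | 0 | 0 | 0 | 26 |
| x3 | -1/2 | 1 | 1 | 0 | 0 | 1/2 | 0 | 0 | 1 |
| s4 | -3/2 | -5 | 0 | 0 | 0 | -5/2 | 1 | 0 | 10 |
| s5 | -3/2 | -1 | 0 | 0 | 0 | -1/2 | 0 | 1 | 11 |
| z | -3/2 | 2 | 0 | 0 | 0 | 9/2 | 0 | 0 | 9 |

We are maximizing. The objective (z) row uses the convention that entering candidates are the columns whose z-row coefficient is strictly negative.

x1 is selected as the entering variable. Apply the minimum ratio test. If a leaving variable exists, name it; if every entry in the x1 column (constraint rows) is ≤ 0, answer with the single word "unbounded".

unbounded

x1-column entries: row 1: -1/2, row 2: -4, row 3: -1/2, row 4: -3/2, row 5: -3/2. All ≤ 0, so x1 can increase without bound; the LP is unbounded in this direction.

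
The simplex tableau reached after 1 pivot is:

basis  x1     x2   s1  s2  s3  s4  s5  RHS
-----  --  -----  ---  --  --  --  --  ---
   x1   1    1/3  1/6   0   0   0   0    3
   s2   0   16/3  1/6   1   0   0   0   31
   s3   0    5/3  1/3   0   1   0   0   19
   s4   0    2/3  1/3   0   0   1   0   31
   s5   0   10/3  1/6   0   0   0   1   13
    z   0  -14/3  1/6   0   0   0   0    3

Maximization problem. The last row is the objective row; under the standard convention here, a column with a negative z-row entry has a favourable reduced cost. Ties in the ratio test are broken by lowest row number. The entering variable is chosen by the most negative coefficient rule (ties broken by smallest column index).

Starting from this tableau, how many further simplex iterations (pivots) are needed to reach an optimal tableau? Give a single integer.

pivot: x2 in, s5 out → z = 106/5
No improving column remains; optimal.

1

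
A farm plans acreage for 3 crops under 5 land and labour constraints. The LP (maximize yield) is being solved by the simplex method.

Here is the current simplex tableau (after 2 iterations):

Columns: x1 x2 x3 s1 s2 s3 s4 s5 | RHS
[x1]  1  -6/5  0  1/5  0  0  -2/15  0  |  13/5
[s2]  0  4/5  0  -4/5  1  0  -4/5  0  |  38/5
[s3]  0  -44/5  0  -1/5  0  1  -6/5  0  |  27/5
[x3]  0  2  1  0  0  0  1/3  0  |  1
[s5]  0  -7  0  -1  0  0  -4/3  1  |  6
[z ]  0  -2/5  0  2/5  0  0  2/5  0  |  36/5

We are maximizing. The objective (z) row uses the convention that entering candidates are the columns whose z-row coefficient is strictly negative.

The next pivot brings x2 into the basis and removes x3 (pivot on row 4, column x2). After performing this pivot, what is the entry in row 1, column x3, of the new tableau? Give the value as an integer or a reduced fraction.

Pivot element is row 4, column x2: 2.
Normalize row 4: new (row 4, x3) = 1/2 = 1/2.
row 1 ← row 1 − (-6/5)·(new row 4): 0 − (-6/5)·(1/2) = 3/5.

3/5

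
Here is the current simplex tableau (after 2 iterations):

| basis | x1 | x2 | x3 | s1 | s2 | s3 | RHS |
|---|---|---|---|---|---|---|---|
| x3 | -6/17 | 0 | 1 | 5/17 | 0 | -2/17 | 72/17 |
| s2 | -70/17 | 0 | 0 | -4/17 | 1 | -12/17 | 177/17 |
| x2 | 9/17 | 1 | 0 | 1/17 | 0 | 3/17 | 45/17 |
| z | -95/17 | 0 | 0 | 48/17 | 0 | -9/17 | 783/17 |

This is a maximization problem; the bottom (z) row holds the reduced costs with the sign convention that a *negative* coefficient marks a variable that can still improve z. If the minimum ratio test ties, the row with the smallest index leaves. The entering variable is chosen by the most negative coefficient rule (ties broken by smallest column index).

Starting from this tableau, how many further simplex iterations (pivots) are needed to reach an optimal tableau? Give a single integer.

1

pivot: x1 in, x2 out → z = 74
No improving column remains; optimal.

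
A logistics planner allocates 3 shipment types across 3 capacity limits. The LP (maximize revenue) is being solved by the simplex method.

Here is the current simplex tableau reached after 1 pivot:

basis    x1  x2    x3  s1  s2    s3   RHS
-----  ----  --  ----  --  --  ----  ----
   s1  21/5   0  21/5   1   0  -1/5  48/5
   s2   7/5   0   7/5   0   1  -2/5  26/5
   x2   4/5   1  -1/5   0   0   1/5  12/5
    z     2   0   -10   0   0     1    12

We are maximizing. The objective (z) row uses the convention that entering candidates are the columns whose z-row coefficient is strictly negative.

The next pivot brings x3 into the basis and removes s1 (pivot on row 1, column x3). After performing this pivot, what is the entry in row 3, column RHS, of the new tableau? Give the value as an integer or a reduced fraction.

20/7

Pivot element is row 1, column x3: 21/5.
Normalize row 1: new (row 1, RHS) = (48/5)/(21/5) = 16/7.
row 3 ← row 3 − (-1/5)·(new row 1): 12/5 − (-1/5)·(16/7) = 20/7.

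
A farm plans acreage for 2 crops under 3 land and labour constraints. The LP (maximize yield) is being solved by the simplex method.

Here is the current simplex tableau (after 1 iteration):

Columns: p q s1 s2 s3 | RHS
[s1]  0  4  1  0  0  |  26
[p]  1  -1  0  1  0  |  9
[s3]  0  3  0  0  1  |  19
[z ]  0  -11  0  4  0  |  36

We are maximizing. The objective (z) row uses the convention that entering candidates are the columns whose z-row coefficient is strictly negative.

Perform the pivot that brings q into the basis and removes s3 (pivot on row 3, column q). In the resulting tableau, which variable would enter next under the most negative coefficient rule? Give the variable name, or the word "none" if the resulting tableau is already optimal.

none

Pivot element 3. New z-row = old z-row − (-11)·(row 3/3).
Updated z-row coefficients: p: 0, q: 0, s1: 0, s2: 4, s3: 11/3.
No coefficient is strictly negative; the tableau after this pivot is optimal.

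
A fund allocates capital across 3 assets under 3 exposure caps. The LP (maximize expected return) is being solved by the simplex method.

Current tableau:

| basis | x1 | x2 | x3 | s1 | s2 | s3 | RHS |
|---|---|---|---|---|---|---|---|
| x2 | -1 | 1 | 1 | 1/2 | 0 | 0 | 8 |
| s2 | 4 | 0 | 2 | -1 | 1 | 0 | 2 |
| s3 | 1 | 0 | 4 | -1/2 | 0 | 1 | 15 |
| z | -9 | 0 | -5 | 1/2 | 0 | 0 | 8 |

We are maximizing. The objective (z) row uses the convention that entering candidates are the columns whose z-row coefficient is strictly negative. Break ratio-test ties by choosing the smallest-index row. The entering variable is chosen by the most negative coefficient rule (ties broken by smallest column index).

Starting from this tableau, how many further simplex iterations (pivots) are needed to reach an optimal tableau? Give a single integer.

2

pivot: x1 in, s2 out → z = 25/2
pivot: s1 in, x2 out → z = 72
No improving column remains; optimal.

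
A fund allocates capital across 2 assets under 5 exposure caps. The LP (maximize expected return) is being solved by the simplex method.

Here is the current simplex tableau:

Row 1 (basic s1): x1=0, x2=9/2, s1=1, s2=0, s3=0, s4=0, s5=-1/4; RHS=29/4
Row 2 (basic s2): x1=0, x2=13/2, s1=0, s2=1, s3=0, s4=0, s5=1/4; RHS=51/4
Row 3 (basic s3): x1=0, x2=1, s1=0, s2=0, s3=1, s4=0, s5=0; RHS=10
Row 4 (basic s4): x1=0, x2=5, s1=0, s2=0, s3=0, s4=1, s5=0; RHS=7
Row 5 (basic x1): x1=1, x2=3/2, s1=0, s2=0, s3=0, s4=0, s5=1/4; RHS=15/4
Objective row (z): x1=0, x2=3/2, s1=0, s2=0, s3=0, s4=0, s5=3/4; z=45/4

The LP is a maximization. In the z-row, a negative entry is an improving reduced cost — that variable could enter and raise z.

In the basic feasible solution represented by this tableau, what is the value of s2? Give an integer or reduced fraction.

51/4

s2 is basic (row 2); its value is the RHS of that row: 51/4.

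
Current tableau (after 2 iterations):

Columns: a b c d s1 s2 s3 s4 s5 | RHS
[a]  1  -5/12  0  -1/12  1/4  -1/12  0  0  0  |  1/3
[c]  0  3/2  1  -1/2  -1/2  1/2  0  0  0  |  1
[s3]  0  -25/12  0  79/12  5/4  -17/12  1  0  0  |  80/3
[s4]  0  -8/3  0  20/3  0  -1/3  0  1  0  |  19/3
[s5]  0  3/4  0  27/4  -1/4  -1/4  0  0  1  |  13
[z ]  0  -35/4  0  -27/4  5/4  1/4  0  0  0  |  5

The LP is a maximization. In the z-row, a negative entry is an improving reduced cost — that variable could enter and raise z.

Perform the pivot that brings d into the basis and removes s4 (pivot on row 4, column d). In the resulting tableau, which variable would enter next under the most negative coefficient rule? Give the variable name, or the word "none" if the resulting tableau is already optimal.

b

Pivot element 20/3. New z-row = old z-row − (-27/4)·(row 4/(20/3)).
Updated z-row coefficients: a: 0, b: -229/20, c: 0, d: 0, s1: 5/4, s2: -7/80, s3: 0, s4: 81/80, s5: 0.
The most negative is -229/20 in column b, so b would enter next.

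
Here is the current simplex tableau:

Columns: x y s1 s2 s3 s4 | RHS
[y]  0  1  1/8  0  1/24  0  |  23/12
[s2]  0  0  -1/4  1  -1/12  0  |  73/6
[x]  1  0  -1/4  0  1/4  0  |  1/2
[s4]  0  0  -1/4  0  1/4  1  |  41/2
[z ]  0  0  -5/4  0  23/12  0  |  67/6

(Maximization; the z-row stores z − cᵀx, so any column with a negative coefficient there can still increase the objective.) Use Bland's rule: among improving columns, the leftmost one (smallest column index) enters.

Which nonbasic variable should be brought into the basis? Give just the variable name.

s1

Objective-row coefficients: x: 0, y: 0, s1: -5/4, s2: 0, s3: 23/12, s4: 0.
Improving columns: s1. Bland's rule picks the smallest column index → s1.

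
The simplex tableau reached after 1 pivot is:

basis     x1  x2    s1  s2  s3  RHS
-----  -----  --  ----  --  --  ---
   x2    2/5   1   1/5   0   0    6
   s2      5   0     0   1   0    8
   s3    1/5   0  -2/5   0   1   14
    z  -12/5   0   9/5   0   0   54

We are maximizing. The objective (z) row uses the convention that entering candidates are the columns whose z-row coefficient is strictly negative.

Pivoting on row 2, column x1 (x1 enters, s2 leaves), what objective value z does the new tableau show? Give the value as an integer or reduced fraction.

1446/25

Minimum ratio for x1: 8/5 = 8/5.
z changes by −(z-row coeff of x1)·ratio = −(-12/5)·(8/5) = 96/25.
New z = 54 + (96/25) = 1446/25.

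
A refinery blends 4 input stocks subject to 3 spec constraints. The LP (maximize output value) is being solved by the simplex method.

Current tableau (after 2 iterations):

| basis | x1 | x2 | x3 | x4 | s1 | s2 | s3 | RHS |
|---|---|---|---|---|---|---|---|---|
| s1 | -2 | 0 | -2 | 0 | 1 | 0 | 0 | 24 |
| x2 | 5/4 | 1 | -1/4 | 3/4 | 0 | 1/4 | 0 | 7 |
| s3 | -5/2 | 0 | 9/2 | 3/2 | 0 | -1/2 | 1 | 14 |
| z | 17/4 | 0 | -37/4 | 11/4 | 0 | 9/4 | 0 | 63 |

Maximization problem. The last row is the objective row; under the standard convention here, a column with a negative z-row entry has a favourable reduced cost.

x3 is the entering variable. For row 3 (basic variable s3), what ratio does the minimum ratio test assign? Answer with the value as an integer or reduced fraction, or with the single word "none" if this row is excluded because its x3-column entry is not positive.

Ratio = RHS / (x3 entry) = 14 / (9/2) = 28/9.

28/9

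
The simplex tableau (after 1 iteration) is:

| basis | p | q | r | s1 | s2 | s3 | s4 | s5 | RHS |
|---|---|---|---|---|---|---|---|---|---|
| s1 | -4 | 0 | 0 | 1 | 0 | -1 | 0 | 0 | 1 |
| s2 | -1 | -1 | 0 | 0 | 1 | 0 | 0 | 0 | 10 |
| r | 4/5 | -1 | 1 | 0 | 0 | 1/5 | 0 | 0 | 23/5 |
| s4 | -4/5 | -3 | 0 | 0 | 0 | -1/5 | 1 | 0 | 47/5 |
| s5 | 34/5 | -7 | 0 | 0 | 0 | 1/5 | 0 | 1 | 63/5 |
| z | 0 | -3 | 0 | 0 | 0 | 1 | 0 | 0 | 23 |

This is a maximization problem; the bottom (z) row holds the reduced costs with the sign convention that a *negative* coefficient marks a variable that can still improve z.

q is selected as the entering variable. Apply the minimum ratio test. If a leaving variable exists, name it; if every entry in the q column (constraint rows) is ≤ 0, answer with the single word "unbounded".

unbounded

q-column entries: row 1: 0, row 2: -1, row 3: -1, row 4: -3, row 5: -7. All ≤ 0, so q can increase without bound; the LP is unbounded in this direction.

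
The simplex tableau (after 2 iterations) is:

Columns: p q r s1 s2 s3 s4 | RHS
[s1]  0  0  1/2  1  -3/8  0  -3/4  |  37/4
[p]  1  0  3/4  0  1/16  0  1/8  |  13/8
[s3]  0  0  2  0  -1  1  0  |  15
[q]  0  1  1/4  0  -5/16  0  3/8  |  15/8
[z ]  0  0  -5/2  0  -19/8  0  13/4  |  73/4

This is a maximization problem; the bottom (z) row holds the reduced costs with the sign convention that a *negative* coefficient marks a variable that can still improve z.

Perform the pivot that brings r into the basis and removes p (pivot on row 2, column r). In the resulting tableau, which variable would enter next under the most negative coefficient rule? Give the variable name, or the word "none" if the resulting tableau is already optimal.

Pivot element 3/4. New z-row = old z-row − (-5/2)·(row 2/(3/4)).
Updated z-row coefficients: p: 10/3, q: 0, r: 0, s1: 0, s2: -13/6, s3: 0, s4: 11/3.
The most negative is -13/6 in column s2, so s2 would enter next.

s2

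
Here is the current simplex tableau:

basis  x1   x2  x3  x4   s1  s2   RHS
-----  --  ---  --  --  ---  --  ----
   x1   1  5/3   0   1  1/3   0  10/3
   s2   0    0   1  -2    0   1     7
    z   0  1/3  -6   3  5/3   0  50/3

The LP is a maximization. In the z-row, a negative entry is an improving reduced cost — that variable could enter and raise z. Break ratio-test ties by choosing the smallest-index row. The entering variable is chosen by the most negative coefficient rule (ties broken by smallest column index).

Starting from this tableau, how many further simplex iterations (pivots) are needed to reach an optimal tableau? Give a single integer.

2

pivot: x3 in, s2 out → z = 176/3
pivot: x4 in, x1 out → z = 266/3
No improving column remains; optimal.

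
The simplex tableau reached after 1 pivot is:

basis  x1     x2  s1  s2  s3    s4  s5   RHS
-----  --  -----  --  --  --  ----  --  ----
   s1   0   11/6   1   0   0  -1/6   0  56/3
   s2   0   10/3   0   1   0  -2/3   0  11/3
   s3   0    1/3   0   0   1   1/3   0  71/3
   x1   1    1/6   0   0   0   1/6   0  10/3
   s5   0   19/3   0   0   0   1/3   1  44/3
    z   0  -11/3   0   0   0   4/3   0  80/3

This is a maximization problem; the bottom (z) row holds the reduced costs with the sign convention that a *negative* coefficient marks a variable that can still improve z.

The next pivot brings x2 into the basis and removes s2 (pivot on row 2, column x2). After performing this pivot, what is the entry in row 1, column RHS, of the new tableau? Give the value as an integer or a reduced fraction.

Pivot element is row 2, column x2: 10/3.
Normalize row 2: new (row 2, RHS) = (11/3)/(10/3) = 11/10.
row 1 ← row 1 − (11/6)·(new row 2): 56/3 − (11/6)·(11/10) = 333/20.

333/20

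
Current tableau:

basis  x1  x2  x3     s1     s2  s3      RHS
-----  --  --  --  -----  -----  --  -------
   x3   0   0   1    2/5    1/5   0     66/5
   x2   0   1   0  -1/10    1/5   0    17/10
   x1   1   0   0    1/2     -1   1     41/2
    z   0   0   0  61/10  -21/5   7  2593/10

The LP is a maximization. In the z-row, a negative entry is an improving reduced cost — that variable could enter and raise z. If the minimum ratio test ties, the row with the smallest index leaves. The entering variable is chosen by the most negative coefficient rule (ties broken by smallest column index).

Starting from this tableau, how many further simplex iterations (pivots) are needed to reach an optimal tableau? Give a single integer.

1

pivot: s2 in, x2 out → z = 295
No improving column remains; optimal.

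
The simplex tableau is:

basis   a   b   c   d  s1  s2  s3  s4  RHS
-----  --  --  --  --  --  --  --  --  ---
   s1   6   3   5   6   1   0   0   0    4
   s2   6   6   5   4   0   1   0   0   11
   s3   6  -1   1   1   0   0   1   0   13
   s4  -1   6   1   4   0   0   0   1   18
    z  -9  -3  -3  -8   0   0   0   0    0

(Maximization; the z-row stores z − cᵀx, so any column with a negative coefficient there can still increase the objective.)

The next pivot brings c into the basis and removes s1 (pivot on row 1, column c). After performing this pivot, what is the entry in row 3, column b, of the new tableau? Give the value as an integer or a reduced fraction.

Pivot element is row 1, column c: 5.
Normalize row 1: new (row 1, b) = 3/5 = 3/5.
row 3 ← row 3 − 1·(new row 1): -1 − 1·(3/5) = -8/5.

-8/5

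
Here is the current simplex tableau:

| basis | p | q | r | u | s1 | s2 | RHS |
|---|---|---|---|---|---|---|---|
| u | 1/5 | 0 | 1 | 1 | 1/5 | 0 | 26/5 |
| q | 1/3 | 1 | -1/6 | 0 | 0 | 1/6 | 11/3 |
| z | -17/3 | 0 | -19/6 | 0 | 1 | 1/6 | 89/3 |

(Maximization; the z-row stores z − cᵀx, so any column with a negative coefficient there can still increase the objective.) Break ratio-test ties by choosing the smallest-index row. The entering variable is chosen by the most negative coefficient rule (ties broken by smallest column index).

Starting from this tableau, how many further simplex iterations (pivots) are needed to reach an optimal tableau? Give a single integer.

pivot: p in, q out → z = 92
pivot: r in, u out → z = 1192/11
No improving column remains; optimal.

2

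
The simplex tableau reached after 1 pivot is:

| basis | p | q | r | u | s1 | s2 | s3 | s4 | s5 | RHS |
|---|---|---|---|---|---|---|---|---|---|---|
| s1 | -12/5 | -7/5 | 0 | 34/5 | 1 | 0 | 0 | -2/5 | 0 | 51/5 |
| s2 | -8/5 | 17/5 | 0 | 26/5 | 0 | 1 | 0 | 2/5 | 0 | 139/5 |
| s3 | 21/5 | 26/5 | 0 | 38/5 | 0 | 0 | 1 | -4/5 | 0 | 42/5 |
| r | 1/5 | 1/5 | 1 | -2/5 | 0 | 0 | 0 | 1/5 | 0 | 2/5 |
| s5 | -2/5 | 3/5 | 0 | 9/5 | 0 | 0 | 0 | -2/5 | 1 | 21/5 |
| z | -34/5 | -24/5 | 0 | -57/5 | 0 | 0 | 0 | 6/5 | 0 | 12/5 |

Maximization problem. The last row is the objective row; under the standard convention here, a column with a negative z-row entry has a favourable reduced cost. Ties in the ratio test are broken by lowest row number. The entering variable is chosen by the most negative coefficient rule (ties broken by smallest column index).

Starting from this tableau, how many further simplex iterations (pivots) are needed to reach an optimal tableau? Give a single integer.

3

pivot: u in, s3 out → z = 15
pivot: p in, u out → z = 16
pivot: s4 in, r out → z = 16
No improving column remains; optimal.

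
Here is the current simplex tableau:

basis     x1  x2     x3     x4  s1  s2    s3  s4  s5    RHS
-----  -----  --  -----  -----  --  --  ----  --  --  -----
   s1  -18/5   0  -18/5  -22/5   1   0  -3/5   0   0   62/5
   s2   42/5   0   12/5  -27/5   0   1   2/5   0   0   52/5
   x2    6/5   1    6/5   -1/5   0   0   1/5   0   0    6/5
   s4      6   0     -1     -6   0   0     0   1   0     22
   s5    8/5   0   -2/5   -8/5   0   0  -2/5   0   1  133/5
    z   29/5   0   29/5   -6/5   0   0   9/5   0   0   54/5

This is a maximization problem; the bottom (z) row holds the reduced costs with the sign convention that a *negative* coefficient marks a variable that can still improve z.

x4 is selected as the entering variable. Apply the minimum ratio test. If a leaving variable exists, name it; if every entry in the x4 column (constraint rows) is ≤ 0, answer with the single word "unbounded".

unbounded

x4-column entries: row 1: -22/5, row 2: -27/5, row 3: -1/5, row 4: -6, row 5: -8/5. All ≤ 0, so x4 can increase without bound; the LP is unbounded in this direction.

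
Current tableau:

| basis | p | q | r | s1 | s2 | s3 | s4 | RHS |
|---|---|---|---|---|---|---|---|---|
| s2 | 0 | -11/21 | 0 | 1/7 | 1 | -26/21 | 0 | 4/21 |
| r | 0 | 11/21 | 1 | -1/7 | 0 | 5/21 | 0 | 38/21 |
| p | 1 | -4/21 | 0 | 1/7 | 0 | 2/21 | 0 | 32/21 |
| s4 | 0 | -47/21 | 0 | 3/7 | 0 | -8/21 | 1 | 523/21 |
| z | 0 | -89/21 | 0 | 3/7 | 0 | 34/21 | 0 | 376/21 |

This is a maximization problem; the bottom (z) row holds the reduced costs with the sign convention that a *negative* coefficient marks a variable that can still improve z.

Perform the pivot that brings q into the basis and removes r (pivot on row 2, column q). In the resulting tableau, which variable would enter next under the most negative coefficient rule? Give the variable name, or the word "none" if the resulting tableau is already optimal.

s1

Pivot element 11/21. New z-row = old z-row − (-89/21)·(row 2/(11/21)).
Updated z-row coefficients: p: 0, q: 0, r: 89/11, s1: -8/11, s2: 0, s3: 39/11, s4: 0.
The most negative is -8/11 in column s1, so s1 would enter next.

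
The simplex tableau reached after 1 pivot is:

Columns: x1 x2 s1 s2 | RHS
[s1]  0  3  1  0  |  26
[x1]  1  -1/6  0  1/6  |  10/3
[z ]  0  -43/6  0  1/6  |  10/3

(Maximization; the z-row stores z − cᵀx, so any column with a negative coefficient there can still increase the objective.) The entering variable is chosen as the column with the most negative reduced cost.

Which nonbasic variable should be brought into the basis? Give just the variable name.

Objective-row coefficients: x1: 0, x2: -43/6, s1: 0, s2: 1/6.
The most negative is -43/6 in column x2, so x2 enters.

x2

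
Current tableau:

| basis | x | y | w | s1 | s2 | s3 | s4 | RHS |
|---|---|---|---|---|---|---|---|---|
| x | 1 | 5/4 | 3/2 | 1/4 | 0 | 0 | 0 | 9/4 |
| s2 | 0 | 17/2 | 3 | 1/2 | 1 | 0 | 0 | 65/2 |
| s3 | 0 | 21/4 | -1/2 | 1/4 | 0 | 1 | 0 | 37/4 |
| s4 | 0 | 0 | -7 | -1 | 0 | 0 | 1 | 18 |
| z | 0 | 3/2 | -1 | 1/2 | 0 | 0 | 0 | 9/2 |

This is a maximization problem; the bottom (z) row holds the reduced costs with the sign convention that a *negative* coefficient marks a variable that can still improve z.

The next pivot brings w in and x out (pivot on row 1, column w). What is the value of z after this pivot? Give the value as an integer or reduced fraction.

6

Minimum ratio for w: (9/4)/(3/2) = 3/2.
z changes by −(z-row coeff of w)·ratio = −(-1)·(3/2) = 3/2.
New z = 9/2 + (3/2) = 6.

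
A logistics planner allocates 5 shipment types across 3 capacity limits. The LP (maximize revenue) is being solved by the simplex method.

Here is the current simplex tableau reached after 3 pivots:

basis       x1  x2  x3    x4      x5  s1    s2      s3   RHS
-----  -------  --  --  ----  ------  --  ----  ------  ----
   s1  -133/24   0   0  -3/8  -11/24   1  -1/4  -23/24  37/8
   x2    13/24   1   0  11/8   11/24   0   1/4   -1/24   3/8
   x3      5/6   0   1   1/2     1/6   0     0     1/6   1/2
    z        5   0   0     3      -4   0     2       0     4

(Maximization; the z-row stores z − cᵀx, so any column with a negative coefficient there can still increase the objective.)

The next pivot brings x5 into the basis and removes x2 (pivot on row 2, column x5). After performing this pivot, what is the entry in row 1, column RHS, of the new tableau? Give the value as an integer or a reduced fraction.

5

Pivot element is row 2, column x5: 11/24.
Normalize row 2: new (row 2, RHS) = (3/8)/(11/24) = 9/11.
row 1 ← row 1 − (-11/24)·(new row 2): 37/8 − (-11/24)·(9/11) = 5.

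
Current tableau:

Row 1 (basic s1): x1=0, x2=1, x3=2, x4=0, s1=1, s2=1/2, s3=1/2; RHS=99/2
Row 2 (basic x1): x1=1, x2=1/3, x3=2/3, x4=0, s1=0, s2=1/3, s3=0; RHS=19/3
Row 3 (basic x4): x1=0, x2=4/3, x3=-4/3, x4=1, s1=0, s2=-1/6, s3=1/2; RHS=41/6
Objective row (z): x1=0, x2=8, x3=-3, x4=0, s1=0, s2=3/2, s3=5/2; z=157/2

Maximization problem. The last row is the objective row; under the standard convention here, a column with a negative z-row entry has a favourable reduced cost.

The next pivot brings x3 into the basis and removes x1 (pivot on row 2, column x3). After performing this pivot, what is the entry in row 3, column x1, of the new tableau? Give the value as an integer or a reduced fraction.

Pivot element is row 2, column x3: 2/3.
Normalize row 2: new (row 2, x1) = 1/(2/3) = 3/2.
row 3 ← row 3 − (-4/3)·(new row 2): 0 − (-4/3)·(3/2) = 2.

2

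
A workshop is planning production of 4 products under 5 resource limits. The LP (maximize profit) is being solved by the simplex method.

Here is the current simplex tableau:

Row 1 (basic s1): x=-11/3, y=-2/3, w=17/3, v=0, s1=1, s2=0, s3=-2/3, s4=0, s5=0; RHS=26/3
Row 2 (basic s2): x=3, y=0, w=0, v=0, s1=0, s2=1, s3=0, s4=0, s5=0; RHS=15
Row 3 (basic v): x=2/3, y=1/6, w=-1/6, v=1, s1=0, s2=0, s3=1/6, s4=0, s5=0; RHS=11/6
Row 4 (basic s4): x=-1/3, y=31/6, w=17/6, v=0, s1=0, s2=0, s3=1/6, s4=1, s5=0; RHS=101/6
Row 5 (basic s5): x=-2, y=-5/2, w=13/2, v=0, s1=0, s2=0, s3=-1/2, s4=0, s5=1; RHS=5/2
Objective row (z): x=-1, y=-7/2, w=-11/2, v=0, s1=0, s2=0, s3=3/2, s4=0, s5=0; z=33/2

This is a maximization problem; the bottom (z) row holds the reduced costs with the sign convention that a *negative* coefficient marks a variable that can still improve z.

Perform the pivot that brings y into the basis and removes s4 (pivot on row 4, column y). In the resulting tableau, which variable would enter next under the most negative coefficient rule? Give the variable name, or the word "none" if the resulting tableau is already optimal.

w

Pivot element 31/6. New z-row = old z-row − (-7/2)·(row 4/(31/6)).
Updated z-row coefficients: x: -38/31, y: 0, w: -111/31, v: 0, s1: 0, s2: 0, s3: 50/31, s4: 21/31, s5: 0.
The most negative is -111/31 in column w, so w would enter next.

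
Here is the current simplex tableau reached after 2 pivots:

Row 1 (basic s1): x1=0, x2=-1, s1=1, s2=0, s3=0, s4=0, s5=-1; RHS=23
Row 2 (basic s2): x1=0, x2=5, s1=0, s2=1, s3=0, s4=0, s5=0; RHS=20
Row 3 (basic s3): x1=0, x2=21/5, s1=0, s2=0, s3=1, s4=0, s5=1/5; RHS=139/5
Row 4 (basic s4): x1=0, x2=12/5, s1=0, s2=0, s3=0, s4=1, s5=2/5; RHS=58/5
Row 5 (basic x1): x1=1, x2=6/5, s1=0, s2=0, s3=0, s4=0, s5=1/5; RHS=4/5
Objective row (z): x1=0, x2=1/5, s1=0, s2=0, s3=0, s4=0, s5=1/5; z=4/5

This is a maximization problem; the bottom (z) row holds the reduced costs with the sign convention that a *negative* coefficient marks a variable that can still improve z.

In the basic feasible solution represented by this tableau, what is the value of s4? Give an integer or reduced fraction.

58/5

s4 is basic (row 4); its value is the RHS of that row: 58/5.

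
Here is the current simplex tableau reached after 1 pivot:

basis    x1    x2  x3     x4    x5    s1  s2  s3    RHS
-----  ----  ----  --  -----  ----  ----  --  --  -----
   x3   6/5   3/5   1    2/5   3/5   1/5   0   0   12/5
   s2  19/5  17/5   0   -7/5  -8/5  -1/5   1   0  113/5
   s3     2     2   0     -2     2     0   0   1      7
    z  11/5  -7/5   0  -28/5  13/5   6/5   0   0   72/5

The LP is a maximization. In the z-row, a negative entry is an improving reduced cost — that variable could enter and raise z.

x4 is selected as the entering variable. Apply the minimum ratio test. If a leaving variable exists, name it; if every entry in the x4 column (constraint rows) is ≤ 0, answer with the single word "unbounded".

x3

Ratios: row 1 (x3): (12/5)/(2/5) = 6; row 2 (s2): entry -7/5 ≤ 0, skip; row 3 (s3): entry -2 ≤ 0, skip.
Minimum ratio is in the x3 row, so x3 leaves.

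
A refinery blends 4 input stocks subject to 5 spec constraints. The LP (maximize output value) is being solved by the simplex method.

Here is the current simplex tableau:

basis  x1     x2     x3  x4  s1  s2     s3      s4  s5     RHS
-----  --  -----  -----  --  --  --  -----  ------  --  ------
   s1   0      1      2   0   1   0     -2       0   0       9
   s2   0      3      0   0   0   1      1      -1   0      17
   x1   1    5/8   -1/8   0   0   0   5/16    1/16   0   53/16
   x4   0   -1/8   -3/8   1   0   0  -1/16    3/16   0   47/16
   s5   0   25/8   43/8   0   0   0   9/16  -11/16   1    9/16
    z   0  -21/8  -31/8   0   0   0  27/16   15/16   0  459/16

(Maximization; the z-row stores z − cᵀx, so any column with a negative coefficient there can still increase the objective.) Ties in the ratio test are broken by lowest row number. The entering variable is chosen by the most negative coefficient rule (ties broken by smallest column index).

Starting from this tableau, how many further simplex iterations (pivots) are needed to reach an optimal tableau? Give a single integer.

2

pivot: x3 in, s5 out → z = 1251/43
pivot: x2 in, x3 out → z = 729/25
No improving column remains; optimal.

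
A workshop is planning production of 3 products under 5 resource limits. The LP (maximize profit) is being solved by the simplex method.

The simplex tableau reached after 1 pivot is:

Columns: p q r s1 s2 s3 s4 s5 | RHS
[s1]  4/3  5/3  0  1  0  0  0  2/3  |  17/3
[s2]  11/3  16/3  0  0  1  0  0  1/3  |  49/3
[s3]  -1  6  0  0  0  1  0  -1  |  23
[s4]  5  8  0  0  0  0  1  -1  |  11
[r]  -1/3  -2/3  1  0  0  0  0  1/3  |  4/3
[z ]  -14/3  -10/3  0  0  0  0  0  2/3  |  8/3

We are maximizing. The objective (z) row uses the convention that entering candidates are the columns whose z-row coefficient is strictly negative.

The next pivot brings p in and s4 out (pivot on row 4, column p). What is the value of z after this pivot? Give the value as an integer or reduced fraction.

Minimum ratio for p: 11/5 = 11/5.
z changes by −(z-row coeff of p)·ratio = −(-14/3)·(11/5) = 154/15.
New z = 8/3 + (154/15) = 194/15.

194/15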